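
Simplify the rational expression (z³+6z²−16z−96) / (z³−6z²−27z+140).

Apply the Euclidean algorithm:
  z³+6z²−16z−96 = (z³−6z²−27z+140) + (12z²+11z−236)
  z³−6z²−27z+140 = ((1/12)z−83/144)(12z²+11z−236) + (−(143/144)z+143/36)
  12z²+11z−236 = (−(1728/143)z−8496/143)(−(143/144)z+143/36) + (0)
Last nonzero remainder: −(143/144)z+143/36. Dividing through by −143/144 gives the monic gcd z−4.
Cancel z−4 from numerator and denominator to get the reduced form.

(z²+10z+24)/(z²−2z−35)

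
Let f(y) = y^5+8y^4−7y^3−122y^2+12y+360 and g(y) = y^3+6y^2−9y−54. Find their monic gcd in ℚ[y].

y^2+3y−18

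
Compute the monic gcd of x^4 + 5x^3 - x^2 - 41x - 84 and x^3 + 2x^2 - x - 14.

Repeated division with remainder:
  x^4 + 5x^3 - x^2 - 41x - 84 = (x + 3)(x^3 + 2x^2 - x - 14) + (-6x^2 - 24x - 42)
  x^3 + 2x^2 - x - 14 = (-(1/6)x + 1/3)(-6x^2 - 24x - 42) + (0)
Last nonzero remainder: -6x^2 - 24x - 42. Dividing through by -6 gives the monic gcd x^2 + 4x + 7.

x^2 + 4x + 7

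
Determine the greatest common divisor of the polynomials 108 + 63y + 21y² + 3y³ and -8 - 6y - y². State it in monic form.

By polynomial division,
  3y³ + 21y² + 63y + 108 = (-3y - 3)(-y² - 6y - 8) + (21y + 84)
  -y² - 6y - 8 = (-(1/21)y - 2/21)(21y + 84) + (0)
Last nonzero remainder: 21y + 84. Dividing through by 21 gives the monic gcd y + 4.

4 + y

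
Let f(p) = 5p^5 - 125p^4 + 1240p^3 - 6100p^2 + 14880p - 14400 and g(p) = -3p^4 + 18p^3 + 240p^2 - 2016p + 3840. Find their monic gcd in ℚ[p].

Euclidean algorithm in ℚ[p]:
  5p^5 - 125p^4 + 1240p^3 - 6100p^2 + 14880p - 14400 = (-(5/3)p + 95/3)(-3p^4 + 18p^3 + 240p^2 - 2016p + 3840) + (1070p^3 - 17060p^2 + 85120p - 136000)
  -3p^4 + 18p^3 + 240p^2 - 2016p + 3840 = (-(3/1070)p - 1596/57245)(1070p^3 - 17060p^2 + 85120p - 136000) + ((34560/11449)p^2 - (276480/11449)p + 552960/11449)
  1070p^3 - 17060p^2 + 85120p - 136000 = ((1225043/3456)p - 4865825/1728)((34560/11449)p^2 - (276480/11449)p + 552960/11449) + (0)
Last nonzero remainder: (34560/11449)p^2 - (276480/11449)p + 552960/11449. Dividing through by 34560/11449 gives the monic gcd p^2 - 8p + 16.

p^2 - 8p + 16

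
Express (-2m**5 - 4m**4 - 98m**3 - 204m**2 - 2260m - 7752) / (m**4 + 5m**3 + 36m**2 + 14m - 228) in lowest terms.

(-2m**2 + 10m - 68)/(m - 2)

Repeated division with remainder:
  -2m**5 - 4m**4 - 98m**3 - 204m**2 - 2260m - 7752 = (-2m + 6)(m**4 + 5m**3 + 36m**2 + 14m - 228) + (-56m**3 - 392m**2 - 2800m - 6384)
  m**4 + 5m**3 + 36m**2 + 14m - 228 = (-(1/56)m + 1/28)(-56m**3 - 392m**2 - 2800m - 6384) + (0)
Last nonzero remainder: -56m**3 - 392m**2 - 2800m - 6384. Dividing through by -56 gives the monic gcd m**3 + 7m**2 + 50m + 114.
Cancel m**3 + 7m**2 + 50m + 114 from numerator and denominator to get the reduced form.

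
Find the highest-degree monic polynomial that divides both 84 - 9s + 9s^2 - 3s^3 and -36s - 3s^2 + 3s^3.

Apply the Euclidean algorithm:
  -3s^3 + 9s^2 - 9s + 84 = (-1)(3s^3 - 3s^2 - 36s) + (6s^2 - 45s + 84)
  3s^3 - 3s^2 - 36s = ((1/2)s + 13/4)(6s^2 - 45s + 84) + ((273/4)s - 273)
  6s^2 - 45s + 84 = ((8/91)s - 4/13)((273/4)s - 273) + (0)
Last nonzero remainder: (273/4)s - 273. Dividing through by 273/4 gives the monic gcd s - 4.

-4 + s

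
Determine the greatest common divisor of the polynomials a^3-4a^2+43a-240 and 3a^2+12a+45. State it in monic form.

Apply the Euclidean algorithm:
  a^3-4a^2+43a-240 = ((1/3)a-8/3)(3a^2+12a+45) + (60a-120)
  3a^2+12a+45 = ((1/20)a+3/10)(60a-120) + (81)
  60a-120 = ((20/27)a-40/27)(81) + (0)
The last nonzero remainder is the constant 81, so the polynomials are coprime and gcd = 1.

1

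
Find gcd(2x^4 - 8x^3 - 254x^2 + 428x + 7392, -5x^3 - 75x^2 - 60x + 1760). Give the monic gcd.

x + 8

Repeated division with remainder:
  2x^4 - 8x^3 - 254x^2 + 428x + 7392 = (-(2/5)x + 38/5)(-5x^3 - 75x^2 - 60x + 1760) + (292x^2 + 1588x - 5984)
  -5x^3 - 75x^2 - 60x + 1760 = (-(5/292)x - 1745/10658)(292x^2 + 1588x - 5984) + ((519750/5329)x + 4158000/5329)
  292x^2 + 1588x - 5984 = ((778034/259875)x - 181186/23625)((519750/5329)x + 4158000/5329) + (0)
Last nonzero remainder: (519750/5329)x + 4158000/5329. Dividing through by 519750/5329 gives the monic gcd x + 8.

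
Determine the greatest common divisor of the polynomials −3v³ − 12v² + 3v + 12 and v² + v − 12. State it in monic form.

v + 4

By polynomial division,
  −3v³ − 12v² + 3v + 12 = (−3v − 9)(v² + v − 12) + (−24v − 96)
  v² + v − 12 = (−(1/24)v + 1/8)(−24v − 96) + (0)
Last nonzero remainder: −24v − 96. Dividing through by −24 gives the monic gcd v + 4.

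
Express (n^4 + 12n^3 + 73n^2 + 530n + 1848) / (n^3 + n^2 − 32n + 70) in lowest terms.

(n^3 + 5n^2 + 38n + 264)/(n^2 − 6n + 10)

Apply the Euclidean algorithm:
  n^4 + 12n^3 + 73n^2 + 530n + 1848 = (n + 11)(n^3 + n^2 − 32n + 70) + (94n^2 + 812n + 1078)
  n^3 + n^2 − 32n + 70 = ((1/94)n − 359/4418)(94n^2 + 812n + 1078) + ((49733/2209)n + 348131/2209)
  94n^2 + 812n + 1078 = ((207646/49733)n + 340186/49733)((49733/2209)n + 348131/2209) + (0)
Last nonzero remainder: (49733/2209)n + 348131/2209. Dividing through by 49733/2209 gives the monic gcd n + 7.
Cancel n + 7 from numerator and denominator to get the reduced form.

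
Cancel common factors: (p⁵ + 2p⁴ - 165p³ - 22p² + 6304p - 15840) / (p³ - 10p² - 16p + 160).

(p³ + 16p² + 19p - 396)/(p + 4)

Euclidean algorithm in ℚ[p]:
  p⁵ + 2p⁴ - 165p³ - 22p² + 6304p - 15840 = (p² + 12p - 29)(p³ - 10p² - 16p + 160) + (-280p² + 3920p - 11200)
  p³ - 10p² - 16p + 160 = (-(1/280)p - 1/70)(-280p² + 3920p - 11200) + (0)
Last nonzero remainder: -280p² + 3920p - 11200. Dividing through by -280 gives the monic gcd p² - 14p + 40.
Cancel p² - 14p + 40 from numerator and denominator to get the reduced form.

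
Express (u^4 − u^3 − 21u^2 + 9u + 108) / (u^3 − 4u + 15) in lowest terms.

Repeated division with remainder:
  u^4 − u^3 − 21u^2 + 9u + 108 = (u − 1)(u^3 − 4u + 15) + (−17u^2 − 10u + 123)
  u^3 − 4u + 15 = (−(1/17)u + 10/289)(−17u^2 − 10u + 123) + ((1035/289)u + 3105/289)
  −17u^2 − 10u + 123 = (−(4913/1035)u + 11849/1035)((1035/289)u + 3105/289) + (0)
Last nonzero remainder: (1035/289)u + 3105/289. Dividing through by 1035/289 gives the monic gcd u + 3.
Cancel u + 3 from numerator and denominator to get the reduced form.

(u^3 − 4u^2 − 9u + 36)/(u^2 − 3u + 5)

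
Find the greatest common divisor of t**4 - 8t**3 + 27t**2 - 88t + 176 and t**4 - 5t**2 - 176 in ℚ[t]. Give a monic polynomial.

Repeated division with remainder:
  t**4 - 8t**3 + 27t**2 - 88t + 176 = (t**4 - 5t**2 - 176) + (-8t**3 + 32t**2 - 88t + 352)
  t**4 - 5t**2 - 176 = (-(1/8)t - 1/2)(-8t**3 + 32t**2 - 88t + 352) + (0)
Last nonzero remainder: -8t**3 + 32t**2 - 88t + 352. Dividing through by -8 gives the monic gcd t**3 - 4t**2 + 11t - 44.

t**3 - 4t**2 + 11t - 44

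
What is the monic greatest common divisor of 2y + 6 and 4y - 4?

Euclidean algorithm in ℚ[y]:
  2y + 6 = (1/2)(4y - 4) + (8)
  4y - 4 = ((1/2)y - 1/2)(8) + (0)
The last nonzero remainder is the constant 8, so the polynomials are coprime and gcd = 1.

1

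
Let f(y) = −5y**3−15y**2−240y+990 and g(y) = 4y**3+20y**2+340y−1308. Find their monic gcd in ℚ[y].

Repeated division with remainder:
  −5y**3−15y**2−240y+990 = (−5/4)(4y**3+20y**2+340y−1308) + (10y**2+185y−645)
  4y**3+20y**2+340y−1308 = ((2/5)y−27/5)(10y**2+185y−645) + (1597y−4791)
  10y**2+185y−645 = ((10/1597)y+215/1597)(1597y−4791) + (0)
Last nonzero remainder: 1597y−4791. Dividing through by 1597 gives the monic gcd y−3.

y−3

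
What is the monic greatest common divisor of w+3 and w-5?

1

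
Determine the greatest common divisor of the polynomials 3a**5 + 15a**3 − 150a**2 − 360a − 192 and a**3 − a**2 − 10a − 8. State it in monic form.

a**2 − 3a − 4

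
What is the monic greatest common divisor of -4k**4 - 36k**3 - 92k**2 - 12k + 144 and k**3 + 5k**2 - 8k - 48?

k + 4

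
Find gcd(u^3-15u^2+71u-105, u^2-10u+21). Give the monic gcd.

u^2-10u+21

By polynomial division,
  u^3-15u^2+71u-105 = (u-5)(u^2-10u+21) + (0)
The last nonzero remainder u^2-10u+21 is already monic.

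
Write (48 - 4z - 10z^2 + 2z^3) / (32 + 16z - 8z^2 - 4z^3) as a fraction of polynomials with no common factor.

(-12 + 7z - z^2)/(-8 + 2z^2)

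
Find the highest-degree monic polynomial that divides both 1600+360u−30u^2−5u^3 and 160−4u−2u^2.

−80+2u+u^2

Repeated division with remainder:
  −5u^3−30u^2+360u+1600 = ((5/2)u+10)(−2u^2−4u+160) + (0)
Last nonzero remainder: −2u^2−4u+160. Dividing through by −2 gives the monic gcd u^2+2u−80.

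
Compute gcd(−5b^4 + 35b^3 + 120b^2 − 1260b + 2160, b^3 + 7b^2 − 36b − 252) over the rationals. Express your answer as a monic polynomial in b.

b^2 − 36

Euclidean algorithm in ℚ[b]:
  −5b^4 + 35b^3 + 120b^2 − 1260b + 2160 = (−5b + 70)(b^3 + 7b^2 − 36b − 252) + (−550b^2 + 19800)
  b^3 + 7b^2 − 36b − 252 = (−(1/550)b − 7/550)(−550b^2 + 19800) + (0)
Last nonzero remainder: −550b^2 + 19800. Dividing through by −550 gives the monic gcd b^2 − 36.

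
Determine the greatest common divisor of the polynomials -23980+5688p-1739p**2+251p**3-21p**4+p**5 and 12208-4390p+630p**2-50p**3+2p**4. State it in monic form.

109-10p+p**2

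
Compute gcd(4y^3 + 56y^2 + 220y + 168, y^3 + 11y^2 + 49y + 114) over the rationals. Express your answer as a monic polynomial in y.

y + 6

Repeated division with remainder:
  4y^3 + 56y^2 + 220y + 168 = (4)(y^3 + 11y^2 + 49y + 114) + (12y^2 + 24y − 288)
  y^3 + 11y^2 + 49y + 114 = ((1/12)y + 3/4)(12y^2 + 24y − 288) + (55y + 330)
  12y^2 + 24y − 288 = ((12/55)y − 48/55)(55y + 330) + (0)
Last nonzero remainder: 55y + 330. Dividing through by 55 gives the monic gcd y + 6.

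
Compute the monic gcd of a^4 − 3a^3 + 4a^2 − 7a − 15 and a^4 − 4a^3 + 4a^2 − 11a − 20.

a^3 + 4a + 5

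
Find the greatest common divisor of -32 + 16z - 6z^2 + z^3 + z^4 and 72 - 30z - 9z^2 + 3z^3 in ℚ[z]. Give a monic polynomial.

-2 + z

Euclidean algorithm in ℚ[z]:
  z^4 + z^3 - 6z^2 + 16z - 32 = ((1/3)z + 4/3)(3z^3 - 9z^2 - 30z + 72) + (16z^2 + 32z - 128)
  3z^3 - 9z^2 - 30z + 72 = ((3/16)z - 15/16)(16z^2 + 32z - 128) + (24z - 48)
  16z^2 + 32z - 128 = ((2/3)z + 8/3)(24z - 48) + (0)
Last nonzero remainder: 24z - 48. Dividing through by 24 gives the monic gcd z - 2.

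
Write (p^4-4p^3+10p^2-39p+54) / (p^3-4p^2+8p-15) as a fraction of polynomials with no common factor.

By polynomial division,
  p^4-4p^3+10p^2-39p+54 = (p)(p^3-4p^2+8p-15) + (2p^2-24p+54)
  p^3-4p^2+8p-15 = ((1/2)p+4)(2p^2-24p+54) + (77p-231)
  2p^2-24p+54 = ((2/77)p-18/77)(77p-231) + (0)
Last nonzero remainder: 77p-231. Dividing through by 77 gives the monic gcd p-3.
Cancel p-3 from numerator and denominator to get the reduced form.

(p^3-p^2+7p-18)/(p^2-p+5)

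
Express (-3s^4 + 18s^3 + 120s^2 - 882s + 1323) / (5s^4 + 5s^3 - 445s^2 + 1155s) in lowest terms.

Repeated division with remainder:
  -3s^4 + 18s^3 + 120s^2 - 882s + 1323 = (-3/5)(5s^4 + 5s^3 - 445s^2 + 1155s) + (21s^3 - 147s^2 - 189s + 1323)
  5s^4 + 5s^3 - 445s^2 + 1155s = ((5/21)s + 40/21)(21s^3 - 147s^2 - 189s + 1323) + (-120s^2 + 1200s - 2520)
  21s^3 - 147s^2 - 189s + 1323 = (-(7/40)s - 21/40)(-120s^2 + 1200s - 2520) + (0)
Last nonzero remainder: -120s^2 + 1200s - 2520. Dividing through by -120 gives the monic gcd s^2 - 10s + 21.
Cancel s^2 - 10s + 21 from numerator and denominator to get the reduced form.

(-3s^2 - 12s + 63)/(5s^2 + 55s)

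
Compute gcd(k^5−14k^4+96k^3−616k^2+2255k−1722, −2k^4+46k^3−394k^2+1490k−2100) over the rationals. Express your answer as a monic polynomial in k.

Repeated division with remainder:
  k^5−14k^4+96k^3−616k^2+2255k−1722 = (−(1/2)k−9/2)(−2k^4+46k^3−394k^2+1490k−2100) + (106k^3−1644k^2+7910k−11172)
  −2k^4+46k^3−394k^2+1490k−2100 = (−(1/53)k+397/2809)(106k^3−1644k^2+7910k−11172) + (−(34848/2809)k^2+(453024/2809)k−1463616/2809)
  106k^3−1644k^2+7910k−11172 = (−(148877/17424)k+373597/17424)(−(34848/2809)k^2+(453024/2809)k−1463616/2809) + (0)
Last nonzero remainder: −(34848/2809)k^2+(453024/2809)k−1463616/2809. Dividing through by −34848/2809 gives the monic gcd k^2−13k+42.

k^2−13k+42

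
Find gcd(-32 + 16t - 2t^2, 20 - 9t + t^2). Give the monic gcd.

Repeated division with remainder:
  -2t^2 + 16t - 32 = (-2)(t^2 - 9t + 20) + (-2t + 8)
  t^2 - 9t + 20 = (-(1/2)t + 5/2)(-2t + 8) + (0)
Last nonzero remainder: -2t + 8. Dividing through by -2 gives the monic gcd t - 4.

-4 + t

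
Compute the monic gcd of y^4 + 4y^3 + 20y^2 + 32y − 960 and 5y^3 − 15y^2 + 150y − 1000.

y^2 + 2y + 40

Apply the Euclidean algorithm:
  y^4 + 4y^3 + 20y^2 + 32y − 960 = ((1/5)y + 7/5)(5y^3 − 15y^2 + 150y − 1000) + (11y^2 + 22y + 440)
  5y^3 − 15y^2 + 150y − 1000 = ((5/11)y − 25/11)(11y^2 + 22y + 440) + (0)
Last nonzero remainder: 11y^2 + 22y + 440. Dividing through by 11 gives the monic gcd y^2 + 2y + 40.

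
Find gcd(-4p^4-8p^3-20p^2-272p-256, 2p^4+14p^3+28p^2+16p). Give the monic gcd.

Euclidean algorithm in ℚ[p]:
  -4p^4-8p^3-20p^2-272p-256 = (-2)(2p^4+14p^3+28p^2+16p) + (20p^3+36p^2-240p-256)
  2p^4+14p^3+28p^2+16p = ((1/10)p+13/25)(20p^3+36p^2-240p-256) + ((832/25)p^2+(832/5)p+3328/25)
  20p^3+36p^2-240p-256 = ((125/208)p-25/13)((832/25)p^2+(832/5)p+3328/25) + (0)
Last nonzero remainder: (832/25)p^2+(832/5)p+3328/25. Dividing through by 832/25 gives the monic gcd p^2+5p+4.

p^2+5p+4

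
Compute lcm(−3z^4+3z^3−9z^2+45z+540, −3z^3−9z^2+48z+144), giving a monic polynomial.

Euclidean algorithm in ℚ[z]:
  −3z^4+3z^3−9z^2+45z+540 = (z−4)(−3z^3−9z^2+48z+144) + (−93z^2+93z+1116)
  −3z^3−9z^2+48z+144 = ((1/31)z+4/31)(−93z^2+93z+1116) + (0)
Last nonzero remainder: −93z^2+93z+1116. Dividing through by −93 gives the monic gcd z^2−z−12.
Then lcm(f, g) = f·g / gcd(f, g); expanding and making the result monic gives the answer.

z^5+3z^4−z^3−3z^2−240z−720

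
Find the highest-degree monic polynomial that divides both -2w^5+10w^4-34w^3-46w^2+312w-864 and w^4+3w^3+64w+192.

w^3-w^2+4w+48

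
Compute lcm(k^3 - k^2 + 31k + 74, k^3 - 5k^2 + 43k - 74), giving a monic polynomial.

By polynomial division,
  k^3 - k^2 + 31k + 74 = (k^3 - 5k^2 + 43k - 74) + (4k^2 - 12k + 148)
  k^3 - 5k^2 + 43k - 74 = ((1/4)k - 1/2)(4k^2 - 12k + 148) + (0)
Last nonzero remainder: 4k^2 - 12k + 148. Dividing through by 4 gives the monic gcd k^2 - 3k + 37.
Then lcm(f, g) = f·g / gcd(f, g); expanding and making the result monic gives the answer.

k^4 - 3k^3 + 33k^2 + 12k - 148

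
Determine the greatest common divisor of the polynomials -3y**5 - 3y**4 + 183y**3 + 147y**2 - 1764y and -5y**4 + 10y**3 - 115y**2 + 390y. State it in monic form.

Repeated division with remainder:
  -3y**5 - 3y**4 + 183y**3 + 147y**2 - 1764y = ((3/5)y + 9/5)(-5y**4 + 10y**3 - 115y**2 + 390y) + (234y**3 + 120y**2 - 2466y)
  -5y**4 + 10y**3 - 115y**2 + 390y = (-(5/234)y + 245/4563)(234y**3 + 120y**2 - 2466y) + (-(264860/1521)y**2 + (264860/507)y)
  234y**3 + 120y**2 - 2466y = (-(177957/132430)y - 625131/132430)(-(264860/1521)y**2 + (264860/507)y) + (0)
Last nonzero remainder: -(264860/1521)y**2 + (264860/507)y. Dividing through by -264860/1521 gives the monic gcd y**2 - 3y.

y**2 - 3y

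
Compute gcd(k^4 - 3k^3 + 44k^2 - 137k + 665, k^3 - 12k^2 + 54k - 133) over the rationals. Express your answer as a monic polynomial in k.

Repeated division with remainder:
  k^4 - 3k^3 + 44k^2 - 137k + 665 = (k + 9)(k^3 - 12k^2 + 54k - 133) + (98k^2 - 490k + 1862)
  k^3 - 12k^2 + 54k - 133 = ((1/98)k - 1/14)(98k^2 - 490k + 1862) + (0)
Last nonzero remainder: 98k^2 - 490k + 1862. Dividing through by 98 gives the monic gcd k^2 - 5k + 19.

k^2 - 5k + 19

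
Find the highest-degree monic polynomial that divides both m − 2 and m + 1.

1

Repeated division with remainder:
  m − 2 = (m + 1) + (−3)
  m + 1 = (−(1/3)m − 1/3)(−3) + (0)
The last nonzero remainder is the constant −3, so the polynomials are coprime and gcd = 1.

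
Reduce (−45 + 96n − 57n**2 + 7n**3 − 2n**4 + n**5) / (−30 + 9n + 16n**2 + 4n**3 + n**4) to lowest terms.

By polynomial division,
  n**5 − 2n**4 + 7n**3 − 57n**2 + 96n − 45 = (n − 6)(n**4 + 4n**3 + 16n**2 + 9n − 30) + (15n**3 + 30n**2 + 180n − 225)
  n**4 + 4n**3 + 16n**2 + 9n − 30 = ((1/15)n + 2/15)(15n**3 + 30n**2 + 180n − 225) + (0)
Last nonzero remainder: 15n**3 + 30n**2 + 180n − 225. Dividing through by 15 gives the monic gcd n**3 + 2n**2 + 12n − 15.
Cancel n**3 + 2n**2 + 12n − 15 from numerator and denominator to get the reduced form.

(3 − 4n + n**2)/(2 + n)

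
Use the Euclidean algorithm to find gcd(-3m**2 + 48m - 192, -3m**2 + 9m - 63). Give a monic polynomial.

Repeated division with remainder:
  -3m**2 + 48m - 192 = (-3m**2 + 9m - 63) + (39m - 129)
  -3m**2 + 9m - 63 = (-(1/13)m - 4/169)(39m - 129) + (-11163/169)
  39m - 129 = (-(2197/3721)m + 7267/3721)(-11163/169) + (0)
The last nonzero remainder is the constant -11163/169, so the polynomials are coprime and gcd = 1.

1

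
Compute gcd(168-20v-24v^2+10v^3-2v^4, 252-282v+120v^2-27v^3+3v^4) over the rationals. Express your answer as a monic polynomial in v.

By polynomial division,
  -2v^4+10v^3-24v^2-20v+168 = (-2/3)(3v^4-27v^3+120v^2-282v+252) + (-8v^3+56v^2-208v+336)
  3v^4-27v^3+120v^2-282v+252 = (-(3/8)v+3/4)(-8v^3+56v^2-208v+336) + (0)
Last nonzero remainder: -8v^3+56v^2-208v+336. Dividing through by -8 gives the monic gcd v^3-7v^2+26v-42.

-42+26v-7v^2+v^3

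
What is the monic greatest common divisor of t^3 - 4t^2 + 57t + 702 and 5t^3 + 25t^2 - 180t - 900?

Repeated division with remainder:
  t^3 - 4t^2 + 57t + 702 = (1/5)(5t^3 + 25t^2 - 180t - 900) + (-9t^2 + 93t + 882)
  5t^3 + 25t^2 - 180t - 900 = (-(5/9)t - 230/27)(-9t^2 + 93t + 882) + ((9920/9)t + 19840/3)
  -9t^2 + 93t + 882 = (-(81/9920)t + 1323/9920)((9920/9)t + 19840/3) + (0)
Last nonzero remainder: (9920/9)t + 19840/3. Dividing through by 9920/9 gives the monic gcd t + 6.

t + 6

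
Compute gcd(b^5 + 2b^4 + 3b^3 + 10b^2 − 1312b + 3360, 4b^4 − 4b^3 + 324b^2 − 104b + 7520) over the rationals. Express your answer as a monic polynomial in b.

b^2 + 2b + 40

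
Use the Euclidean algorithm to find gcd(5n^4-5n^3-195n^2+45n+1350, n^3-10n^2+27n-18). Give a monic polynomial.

Repeated division with remainder:
  5n^4-5n^3-195n^2+45n+1350 = (5n+45)(n^3-10n^2+27n-18) + (120n^2-1080n+2160)
  n^3-10n^2+27n-18 = ((1/120)n-1/120)(120n^2-1080n+2160) + (0)
Last nonzero remainder: 120n^2-1080n+2160. Dividing through by 120 gives the monic gcd n^2-9n+18.

n^2-9n+18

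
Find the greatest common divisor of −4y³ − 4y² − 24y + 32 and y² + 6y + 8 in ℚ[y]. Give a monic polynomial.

By polynomial division,
  −4y³ − 4y² − 24y + 32 = (−4y + 20)(y² + 6y + 8) + (−112y − 128)
  y² + 6y + 8 = (−(1/112)y − 17/392)(−112y − 128) + (120/49)
  −112y − 128 = (−(686/15)y − 784/15)(120/49) + (0)
The last nonzero remainder is the constant 120/49, so the polynomials are coprime and gcd = 1.

1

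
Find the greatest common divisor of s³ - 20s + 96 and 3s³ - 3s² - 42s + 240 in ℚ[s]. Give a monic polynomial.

Repeated division with remainder:
  s³ - 20s + 96 = (1/3)(3s³ - 3s² - 42s + 240) + (s² - 6s + 16)
  3s³ - 3s² - 42s + 240 = (3s + 15)(s² - 6s + 16) + (0)
The last nonzero remainder s² - 6s + 16 is already monic.

s² - 6s + 16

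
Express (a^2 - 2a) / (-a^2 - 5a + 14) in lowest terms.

(-a)/(a + 7)

Apply the Euclidean algorithm:
  a^2 - 2a = (-1)(-a^2 - 5a + 14) + (-7a + 14)
  -a^2 - 5a + 14 = ((1/7)a + 1)(-7a + 14) + (0)
Last nonzero remainder: -7a + 14. Dividing through by -7 gives the monic gcd a - 2.
Cancel a - 2 from numerator and denominator to get the reduced form.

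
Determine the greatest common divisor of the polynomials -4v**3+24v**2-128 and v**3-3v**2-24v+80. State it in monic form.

v**2-8v+16

Repeated division with remainder:
  -4v**3+24v**2-128 = (-4)(v**3-3v**2-24v+80) + (12v**2-96v+192)
  v**3-3v**2-24v+80 = ((1/12)v+5/12)(12v**2-96v+192) + (0)
Last nonzero remainder: 12v**2-96v+192. Dividing through by 12 gives the monic gcd v**2-8v+16.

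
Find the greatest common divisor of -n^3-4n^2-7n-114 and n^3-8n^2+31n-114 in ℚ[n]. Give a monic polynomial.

Euclidean algorithm in ℚ[n]:
  -n^3-4n^2-7n-114 = (-1)(n^3-8n^2+31n-114) + (-12n^2+24n-228)
  n^3-8n^2+31n-114 = (-(1/12)n+1/2)(-12n^2+24n-228) + (0)
Last nonzero remainder: -12n^2+24n-228. Dividing through by -12 gives the monic gcd n^2-2n+19.

n^2-2n+19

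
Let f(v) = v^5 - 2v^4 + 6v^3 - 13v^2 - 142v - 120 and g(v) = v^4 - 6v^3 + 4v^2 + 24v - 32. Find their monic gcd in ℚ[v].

Apply the Euclidean algorithm:
  v^5 - 2v^4 + 6v^3 - 13v^2 - 142v - 120 = (v + 4)(v^4 - 6v^3 + 4v^2 + 24v - 32) + (26v^3 - 53v^2 - 206v + 8)
  v^4 - 6v^3 + 4v^2 + 24v - 32 = ((1/26)v - 103/676)(26v^3 - 53v^2 - 206v + 8) + ((2601/676)v^2 - (2601/338)v - 5202/169)
  26v^3 - 53v^2 - 206v + 8 = ((17576/2601)v - 676/2601)((2601/676)v^2 - (2601/338)v - 5202/169) + (0)
Last nonzero remainder: (2601/676)v^2 - (2601/338)v - 5202/169. Dividing through by 2601/676 gives the monic gcd v^2 - 2v - 8.

v^2 - 2v - 8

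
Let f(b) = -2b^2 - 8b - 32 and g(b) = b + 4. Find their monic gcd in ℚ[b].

1

By polynomial division,
  -2b^2 - 8b - 32 = (-2b)(b + 4) + (-32)
  b + 4 = (-(1/32)b - 1/8)(-32) + (0)
The last nonzero remainder is the constant -32, so the polynomials are coprime and gcd = 1.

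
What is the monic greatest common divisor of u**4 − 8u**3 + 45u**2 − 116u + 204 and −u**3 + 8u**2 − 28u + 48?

u**2 − 4u + 12

Apply the Euclidean algorithm:
  u**4 − 8u**3 + 45u**2 − 116u + 204 = (−u)(−u**3 + 8u**2 − 28u + 48) + (17u**2 − 68u + 204)
  −u**3 + 8u**2 − 28u + 48 = (−(1/17)u + 4/17)(17u**2 − 68u + 204) + (0)
Last nonzero remainder: 17u**2 − 68u + 204. Dividing through by 17 gives the monic gcd u**2 − 4u + 12.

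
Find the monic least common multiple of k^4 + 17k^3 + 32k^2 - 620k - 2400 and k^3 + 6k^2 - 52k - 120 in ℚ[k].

k^5 + 19k^4 + 66k^3 - 556k^2 - 3640k - 4800

Apply the Euclidean algorithm:
  k^4 + 17k^3 + 32k^2 - 620k - 2400 = (k + 11)(k^3 + 6k^2 - 52k - 120) + (18k^2 + 72k - 1080)
  k^3 + 6k^2 - 52k - 120 = ((1/18)k + 1/9)(18k^2 + 72k - 1080) + (0)
Last nonzero remainder: 18k^2 + 72k - 1080. Dividing through by 18 gives the monic gcd k^2 + 4k - 60.
Then lcm(f, g) = f·g / gcd(f, g); expanding and making the result monic gives the answer.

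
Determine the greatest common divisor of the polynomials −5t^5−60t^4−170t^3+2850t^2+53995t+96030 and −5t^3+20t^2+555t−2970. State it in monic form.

t^2+2t−99

By polynomial division,
  −5t^5−60t^4−170t^3+2850t^2+53995t+96030 = (t^2+16t+209)(−5t^3+20t^2+555t−2970) + (−7240t^2−14480t+716760)
  −5t^3+20t^2+555t−2970 = ((1/1448)t−3/724)(−7240t^2−14480t+716760) + (0)
Last nonzero remainder: −7240t^2−14480t+716760. Dividing through by −7240 gives the monic gcd t^2+2t−99.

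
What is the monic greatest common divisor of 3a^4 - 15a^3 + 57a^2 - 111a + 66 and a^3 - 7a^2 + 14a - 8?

a^2 - 3a + 2

Apply the Euclidean algorithm:
  3a^4 - 15a^3 + 57a^2 - 111a + 66 = (3a + 6)(a^3 - 7a^2 + 14a - 8) + (57a^2 - 171a + 114)
  a^3 - 7a^2 + 14a - 8 = ((1/57)a - 4/57)(57a^2 - 171a + 114) + (0)
Last nonzero remainder: 57a^2 - 171a + 114. Dividing through by 57 gives the monic gcd a^2 - 3a + 2.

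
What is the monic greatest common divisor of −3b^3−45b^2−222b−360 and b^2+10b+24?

b^2+10b+24

By polynomial division,
  −3b^3−45b^2−222b−360 = (−3b−15)(b^2+10b+24) + (0)
The last nonzero remainder b^2+10b+24 is already monic.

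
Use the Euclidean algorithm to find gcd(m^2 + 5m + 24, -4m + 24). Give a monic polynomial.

Repeated division with remainder:
  m^2 + 5m + 24 = (-(1/4)m - 11/4)(-4m + 24) + (90)
  -4m + 24 = (-(2/45)m + 4/15)(90) + (0)
The last nonzero remainder is the constant 90, so the polynomials are coprime and gcd = 1.

1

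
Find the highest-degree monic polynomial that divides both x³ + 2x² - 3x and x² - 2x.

x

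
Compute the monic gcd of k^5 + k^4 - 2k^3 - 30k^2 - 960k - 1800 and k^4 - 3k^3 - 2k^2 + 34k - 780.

k^2 - k - 30

Repeated division with remainder:
  k^5 + k^4 - 2k^3 - 30k^2 - 960k - 1800 = (k + 4)(k^4 - 3k^3 - 2k^2 + 34k - 780) + (12k^3 - 56k^2 - 316k + 1320)
  k^4 - 3k^3 - 2k^2 + 34k - 780 = ((1/12)k + 5/36)(12k^3 - 56k^2 - 316k + 1320) + ((289/9)k^2 - (289/9)k - 2890/3)
  12k^3 - 56k^2 - 316k + 1320 = ((108/289)k - 396/289)((289/9)k^2 - (289/9)k - 2890/3) + (0)
Last nonzero remainder: (289/9)k^2 - (289/9)k - 2890/3. Dividing through by 289/9 gives the monic gcd k^2 - k - 30.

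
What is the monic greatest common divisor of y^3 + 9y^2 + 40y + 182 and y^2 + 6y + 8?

Apply the Euclidean algorithm:
  y^3 + 9y^2 + 40y + 182 = (y + 3)(y^2 + 6y + 8) + (14y + 158)
  y^2 + 6y + 8 = ((1/14)y - 37/98)(14y + 158) + (3315/49)
  14y + 158 = ((686/3315)y + 7742/3315)(3315/49) + (0)
The last nonzero remainder is the constant 3315/49, so the polynomials are coprime and gcd = 1.

1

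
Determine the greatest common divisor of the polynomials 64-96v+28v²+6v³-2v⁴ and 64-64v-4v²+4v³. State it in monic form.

16-16v-v²+v³

Repeated division with remainder:
  -2v⁴+6v³+28v²-96v+64 = (-(1/2)v+1)(4v³-4v²-64v+64) + (0)
Last nonzero remainder: 4v³-4v²-64v+64. Dividing through by 4 gives the monic gcd v³-v²-16v+16.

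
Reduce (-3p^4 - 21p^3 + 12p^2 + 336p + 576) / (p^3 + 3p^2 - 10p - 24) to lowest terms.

Repeated division with remainder:
  -3p^4 - 21p^3 + 12p^2 + 336p + 576 = (-3p - 12)(p^3 + 3p^2 - 10p - 24) + (18p^2 + 144p + 288)
  p^3 + 3p^2 - 10p - 24 = ((1/18)p - 5/18)(18p^2 + 144p + 288) + (14p + 56)
  18p^2 + 144p + 288 = ((9/7)p + 36/7)(14p + 56) + (0)
Last nonzero remainder: 14p + 56. Dividing through by 14 gives the monic gcd p + 4.
Cancel p + 4 from numerator and denominator to get the reduced form.

(-3p^3 - 9p^2 + 48p + 144)/(p^2 - p - 6)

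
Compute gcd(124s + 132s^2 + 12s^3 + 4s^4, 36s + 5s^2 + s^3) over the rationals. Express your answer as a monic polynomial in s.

By polynomial division,
  4s^4 + 12s^3 + 132s^2 + 124s = (4s - 8)(s^3 + 5s^2 + 36s) + (28s^2 + 412s)
  s^3 + 5s^2 + 36s = ((1/28)s - 17/49)(28s^2 + 412s) + ((8768/49)s)
  28s^2 + 412s = ((343/2192)s + 5047/2192)((8768/49)s) + (0)
Last nonzero remainder: (8768/49)s. Dividing through by 8768/49 gives the monic gcd s.

s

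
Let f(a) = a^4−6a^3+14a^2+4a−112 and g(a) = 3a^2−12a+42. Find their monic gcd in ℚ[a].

a^2−4a+14

Euclidean algorithm in ℚ[a]:
  a^4−6a^3+14a^2+4a−112 = ((1/3)a^2−(2/3)a−8/3)(3a^2−12a+42) + (0)
Last nonzero remainder: 3a^2−12a+42. Dividing through by 3 gives the monic gcd a^2−4a+14.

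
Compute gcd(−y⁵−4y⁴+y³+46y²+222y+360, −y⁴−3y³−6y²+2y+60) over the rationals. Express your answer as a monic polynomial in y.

Repeated division with remainder:
  −y⁵−4y⁴+y³+46y²+222y+360 = (y+1)(−y⁴−3y³−6y²+2y+60) + (10y³+50y²+160y+300)
  −y⁴−3y³−6y²+2y+60 = (−(1/10)y+1/5)(10y³+50y²+160y+300) + (0)
Last nonzero remainder: 10y³+50y²+160y+300. Dividing through by 10 gives the monic gcd y³+5y²+16y+30.

y³+5y²+16y+30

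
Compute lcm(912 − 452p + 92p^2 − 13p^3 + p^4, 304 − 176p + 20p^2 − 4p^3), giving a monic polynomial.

Apply the Euclidean algorithm:
  p^4 − 13p^3 + 92p^2 − 452p + 912 = (−(1/4)p + 2)(−4p^3 + 20p^2 − 176p + 304) + (8p^2 − 24p + 304)
  −4p^3 + 20p^2 − 176p + 304 = (−(1/2)p + 1)(8p^2 − 24p + 304) + (0)
Last nonzero remainder: 8p^2 − 24p + 304. Dividing through by 8 gives the monic gcd p^2 − 3p + 38.
Then lcm(f, g) = f·g / gcd(f, g); expanding and making the result monic gives the answer.

−1824 + 1816p − 636p^2 + 118p^3 − 15p^4 + p^5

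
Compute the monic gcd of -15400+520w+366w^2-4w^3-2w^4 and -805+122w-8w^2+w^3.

-7+w

By polynomial division,
  -2w^4-4w^3+366w^2+520w-15400 = (-2w-20)(w^3-8w^2+122w-805) + (450w^2+1350w-31500)
  w^3-8w^2+122w-805 = ((1/450)w-11/450)(450w^2+1350w-31500) + (225w-1575)
  450w^2+1350w-31500 = (2w+20)(225w-1575) + (0)
Last nonzero remainder: 225w-1575. Dividing through by 225 gives the monic gcd w-7.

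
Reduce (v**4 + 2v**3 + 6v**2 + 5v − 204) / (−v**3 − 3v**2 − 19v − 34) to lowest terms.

(−v**2 − v + 12)/(v + 2)

Apply the Euclidean algorithm:
  v**4 + 2v**3 + 6v**2 + 5v − 204 = (−v + 1)(−v**3 − 3v**2 − 19v − 34) + (−10v**2 − 10v − 170)
  −v**3 − 3v**2 − 19v − 34 = ((1/10)v + 1/5)(−10v**2 − 10v − 170) + (0)
Last nonzero remainder: −10v**2 − 10v − 170. Dividing through by −10 gives the monic gcd v**2 + v + 17.
Cancel v**2 + v + 17 from numerator and denominator to get the reduced form.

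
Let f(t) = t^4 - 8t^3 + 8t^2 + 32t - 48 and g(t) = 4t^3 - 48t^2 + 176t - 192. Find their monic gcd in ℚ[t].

t^2 - 8t + 12

By polynomial division,
  t^4 - 8t^3 + 8t^2 + 32t - 48 = ((1/4)t + 1)(4t^3 - 48t^2 + 176t - 192) + (12t^2 - 96t + 144)
  4t^3 - 48t^2 + 176t - 192 = ((1/3)t - 4/3)(12t^2 - 96t + 144) + (0)
Last nonzero remainder: 12t^2 - 96t + 144. Dividing through by 12 gives the monic gcd t^2 - 8t + 12.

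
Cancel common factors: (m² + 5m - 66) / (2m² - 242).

(m - 6)/(2m - 22)

Euclidean algorithm in ℚ[m]:
  m² + 5m - 66 = (1/2)(2m² - 242) + (5m + 55)
  2m² - 242 = ((2/5)m - 22/5)(5m + 55) + (0)
Last nonzero remainder: 5m + 55. Dividing through by 5 gives the monic gcd m + 11.
Cancel m + 11 from numerator and denominator to get the reduced form.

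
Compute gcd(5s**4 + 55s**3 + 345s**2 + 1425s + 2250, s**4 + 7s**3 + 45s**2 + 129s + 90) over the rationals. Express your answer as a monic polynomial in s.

s**3 + 6s**2 + 39s + 90

Repeated division with remainder:
  5s**4 + 55s**3 + 345s**2 + 1425s + 2250 = (5)(s**4 + 7s**3 + 45s**2 + 129s + 90) + (20s**3 + 120s**2 + 780s + 1800)
  s**4 + 7s**3 + 45s**2 + 129s + 90 = ((1/20)s + 1/20)(20s**3 + 120s**2 + 780s + 1800) + (0)
Last nonzero remainder: 20s**3 + 120s**2 + 780s + 1800. Dividing through by 20 gives the monic gcd s**3 + 6s**2 + 39s + 90.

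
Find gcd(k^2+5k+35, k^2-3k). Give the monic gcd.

1

Apply the Euclidean algorithm:
  k^2+5k+35 = (k^2-3k) + (8k+35)
  k^2-3k = ((1/8)k-59/64)(8k+35) + (2065/64)
  8k+35 = ((512/2065)k+64/59)(2065/64) + (0)
The last nonzero remainder is the constant 2065/64, so the polynomials are coprime and gcd = 1.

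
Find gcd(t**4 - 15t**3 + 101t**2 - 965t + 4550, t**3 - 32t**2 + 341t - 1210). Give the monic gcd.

t - 10

Apply the Euclidean algorithm:
  t**4 - 15t**3 + 101t**2 - 965t + 4550 = (t + 17)(t**3 - 32t**2 + 341t - 1210) + (304t**2 - 5552t + 25120)
  t**3 - 32t**2 + 341t - 1210 = ((1/304)t - 261/5776)(304t**2 - 5552t + 25120) + ((2704/361)t - 27040/361)
  304t**2 - 5552t + 25120 = ((6859/169)t - 56677/169)((2704/361)t - 27040/361) + (0)
Last nonzero remainder: (2704/361)t - 27040/361. Dividing through by 2704/361 gives the monic gcd t - 10.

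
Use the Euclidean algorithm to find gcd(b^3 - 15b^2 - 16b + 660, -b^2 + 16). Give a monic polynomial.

1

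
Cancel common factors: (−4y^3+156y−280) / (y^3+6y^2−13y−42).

(−4y^2+28y−40)/(y^2−y−6)

Euclidean algorithm in ℚ[y]:
  −4y^3+156y−280 = (−4)(y^3+6y^2−13y−42) + (24y^2+104y−448)
  y^3+6y^2−13y−42 = ((1/24)y+5/72)(24y^2+104y−448) + (−(14/9)y−98/9)
  24y^2+104y−448 = (−(108/7)y+288/7)(−(14/9)y−98/9) + (0)
Last nonzero remainder: −(14/9)y−98/9. Dividing through by −14/9 gives the monic gcd y+7.
Cancel y+7 from numerator and denominator to get the reduced form.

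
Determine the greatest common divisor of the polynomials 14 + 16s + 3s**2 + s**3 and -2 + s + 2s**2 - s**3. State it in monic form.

Euclidean algorithm in ℚ[s]:
  s**3 + 3s**2 + 16s + 14 = (-1)(-s**3 + 2s**2 + s - 2) + (5s**2 + 17s + 12)
  -s**3 + 2s**2 + s - 2 = (-(1/5)s + 27/25)(5s**2 + 17s + 12) + (-(374/25)s - 374/25)
  5s**2 + 17s + 12 = (-(125/374)s - 150/187)(-(374/25)s - 374/25) + (0)
Last nonzero remainder: -(374/25)s - 374/25. Dividing through by -374/25 gives the monic gcd s + 1.

1 + s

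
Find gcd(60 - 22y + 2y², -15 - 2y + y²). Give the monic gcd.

Euclidean algorithm in ℚ[y]:
  2y² - 22y + 60 = (2)(y² - 2y - 15) + (-18y + 90)
  y² - 2y - 15 = (-(1/18)y - 1/6)(-18y + 90) + (0)
Last nonzero remainder: -18y + 90. Dividing through by -18 gives the monic gcd y - 5.

-5 + y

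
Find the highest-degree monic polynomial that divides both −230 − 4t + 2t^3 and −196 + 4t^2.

1

By polynomial division,
  2t^3 − 4t − 230 = ((1/2)t)(4t^2 − 196) + (94t − 230)
  4t^2 − 196 = ((2/47)t + 230/2209)(94t − 230) + (−380064/2209)
  94t − 230 = (−(103823/190032)t + 254035/190032)(−380064/2209) + (0)
The last nonzero remainder is the constant −380064/2209, so the polynomials are coprime and gcd = 1.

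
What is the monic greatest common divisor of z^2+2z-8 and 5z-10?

z-2

Apply the Euclidean algorithm:
  z^2+2z-8 = ((1/5)z+4/5)(5z-10) + (0)
Last nonzero remainder: 5z-10. Dividing through by 5 gives the monic gcd z-2.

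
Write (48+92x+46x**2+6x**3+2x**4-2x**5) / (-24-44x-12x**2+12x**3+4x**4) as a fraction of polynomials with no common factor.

(24-2x+3x**2-x**3)/(-12+2x+2x**2)

Repeated division with remainder:
  -2x**5+2x**4+6x**3+46x**2+92x+48 = (-(1/2)x+2)(4x**4+12x**3-12x**2-44x-24) + (-24x**3+48x**2+168x+96)
  4x**4+12x**3-12x**2-44x-24 = (-(1/6)x-5/6)(-24x**3+48x**2+168x+96) + (56x**2+112x+56)
  -24x**3+48x**2+168x+96 = (-(3/7)x+12/7)(56x**2+112x+56) + (0)
Last nonzero remainder: 56x**2+112x+56. Dividing through by 56 gives the monic gcd x**2+2x+1.
Cancel x**2+2x+1 from numerator and denominator to get the reduced form.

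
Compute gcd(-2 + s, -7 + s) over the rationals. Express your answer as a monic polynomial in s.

1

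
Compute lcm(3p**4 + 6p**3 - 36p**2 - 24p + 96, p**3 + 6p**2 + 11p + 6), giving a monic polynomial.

p**6 + 6p**5 - p**4 - 50p**3 - 36p**2 + 104p + 96

Repeated division with remainder:
  3p**4 + 6p**3 - 36p**2 - 24p + 96 = (3p - 12)(p**3 + 6p**2 + 11p + 6) + (3p**2 + 90p + 168)
  p**3 + 6p**2 + 11p + 6 = ((1/3)p - 8)(3p**2 + 90p + 168) + (675p + 1350)
  3p**2 + 90p + 168 = ((1/225)p + 28/225)(675p + 1350) + (0)
Last nonzero remainder: 675p + 1350. Dividing through by 675 gives the monic gcd p + 2.
Then lcm(f, g) = f·g / gcd(f, g); expanding and making the result monic gives the answer.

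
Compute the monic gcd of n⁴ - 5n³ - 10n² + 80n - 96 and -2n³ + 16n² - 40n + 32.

Repeated division with remainder:
  n⁴ - 5n³ - 10n² + 80n - 96 = (-(1/2)n - 3/2)(-2n³ + 16n² - 40n + 32) + (-6n² + 36n - 48)
  -2n³ + 16n² - 40n + 32 = ((1/3)n - 2/3)(-6n² + 36n - 48) + (0)
Last nonzero remainder: -6n² + 36n - 48. Dividing through by -6 gives the monic gcd n² - 6n + 8.

n² - 6n + 8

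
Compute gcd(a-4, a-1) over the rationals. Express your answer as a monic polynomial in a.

1

Euclidean algorithm in ℚ[a]:
  a-4 = (a-1) + (-3)
  a-1 = (-(1/3)a+1/3)(-3) + (0)
The last nonzero remainder is the constant -3, so the polynomials are coprime and gcd = 1.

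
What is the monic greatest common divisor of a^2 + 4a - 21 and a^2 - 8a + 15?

Apply the Euclidean algorithm:
  a^2 + 4a - 21 = (a^2 - 8a + 15) + (12a - 36)
  a^2 - 8a + 15 = ((1/12)a - 5/12)(12a - 36) + (0)
Last nonzero remainder: 12a - 36. Dividing through by 12 gives the monic gcd a - 3.

a - 3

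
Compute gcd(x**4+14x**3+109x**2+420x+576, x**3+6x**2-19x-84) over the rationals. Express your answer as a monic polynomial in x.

x+3

Apply the Euclidean algorithm:
  x**4+14x**3+109x**2+420x+576 = (x+8)(x**3+6x**2-19x-84) + (80x**2+656x+1248)
  x**3+6x**2-19x-84 = ((1/80)x-11/400)(80x**2+656x+1248) + (-(414/25)x-1242/25)
  80x**2+656x+1248 = (-(1000/207)x-5200/207)(-(414/25)x-1242/25) + (0)
Last nonzero remainder: -(414/25)x-1242/25. Dividing through by -414/25 gives the monic gcd x+3.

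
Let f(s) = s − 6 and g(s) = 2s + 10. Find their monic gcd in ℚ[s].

1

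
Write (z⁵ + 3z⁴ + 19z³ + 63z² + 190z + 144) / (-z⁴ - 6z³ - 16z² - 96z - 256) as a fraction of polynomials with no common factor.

Repeated division with remainder:
  z⁵ + 3z⁴ + 19z³ + 63z² + 190z + 144 = (-z + 3)(-z⁴ - 6z³ - 16z² - 96z - 256) + (21z³ + 15z² + 222z + 912)
  -z⁴ - 6z³ - 16z² - 96z - 256 = (-(1/21)z - 37/147)(21z³ + 15z² + 222z + 912) + (-(81/49)z² + (162/49)z - 1296/49)
  21z³ + 15z² + 222z + 912 = (-(343/27)z - 931/27)(-(81/49)z² + (162/49)z - 1296/49) + (0)
Last nonzero remainder: -(81/49)z² + (162/49)z - 1296/49. Dividing through by -81/49 gives the monic gcd z² - 2z + 16.
Cancel z² - 2z + 16 from numerator and denominator to get the reduced form.

(-z³ - 5z² - 13z - 9)/(z² + 8z + 16)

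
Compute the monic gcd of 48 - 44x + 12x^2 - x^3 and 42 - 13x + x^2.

-6 + x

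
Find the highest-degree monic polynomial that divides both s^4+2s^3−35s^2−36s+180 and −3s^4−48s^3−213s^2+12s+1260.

Apply the Euclidean algorithm:
  s^4+2s^3−35s^2−36s+180 = (−1/3)(−3s^4−48s^3−213s^2+12s+1260) + (−14s^3−106s^2−32s+600)
  −3s^4−48s^3−213s^2+12s+1260 = ((3/14)s+177/98)(−14s^3−106s^2−32s+600) + (−(720/49)s^2−(2880/49)s+8640/49)
  −14s^3−106s^2−32s+600 = ((343/360)s+245/72)(−(720/49)s^2−(2880/49)s+8640/49) + (0)
Last nonzero remainder: −(720/49)s^2−(2880/49)s+8640/49. Dividing through by −720/49 gives the monic gcd s^2+4s−12.

s^2+4s−12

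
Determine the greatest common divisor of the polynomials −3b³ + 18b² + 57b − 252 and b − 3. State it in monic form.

b − 3

Repeated division with remainder:
  −3b³ + 18b² + 57b − 252 = (−3b² + 9b + 84)(b − 3) + (0)
The last nonzero remainder b − 3 is already monic.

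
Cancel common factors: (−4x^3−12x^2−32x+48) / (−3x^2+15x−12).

Euclidean algorithm in ℚ[x]:
  −4x^3−12x^2−32x+48 = ((4/3)x+32/3)(−3x^2+15x−12) + (−176x+176)
  −3x^2+15x−12 = ((3/176)x−3/44)(−176x+176) + (0)
Last nonzero remainder: −176x+176. Dividing through by −176 gives the monic gcd x−1.
Cancel x−1 from numerator and denominator to get the reduced form.

(4x^2+16x+48)/(3x−12)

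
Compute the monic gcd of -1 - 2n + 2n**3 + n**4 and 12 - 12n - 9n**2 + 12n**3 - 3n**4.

-1 + n**2

By polynomial division,
  n**4 + 2n**3 - 2n - 1 = (-1/3)(-3n**4 + 12n**3 - 9n**2 - 12n + 12) + (6n**3 - 3n**2 - 6n + 3)
  -3n**4 + 12n**3 - 9n**2 - 12n + 12 = (-(1/2)n + 7/4)(6n**3 - 3n**2 - 6n + 3) + (-(27/4)n**2 + 27/4)
  6n**3 - 3n**2 - 6n + 3 = (-(8/9)n + 4/9)(-(27/4)n**2 + 27/4) + (0)
Last nonzero remainder: -(27/4)n**2 + 27/4. Dividing through by -27/4 gives the monic gcd n**2 - 1.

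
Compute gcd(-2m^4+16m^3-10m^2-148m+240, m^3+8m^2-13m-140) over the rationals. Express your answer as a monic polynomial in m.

m-4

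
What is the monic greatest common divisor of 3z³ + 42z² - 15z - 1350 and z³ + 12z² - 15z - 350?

Apply the Euclidean algorithm:
  3z³ + 42z² - 15z - 1350 = (3)(z³ + 12z² - 15z - 350) + (6z² + 30z - 300)
  z³ + 12z² - 15z - 350 = ((1/6)z + 7/6)(6z² + 30z - 300) + (0)
Last nonzero remainder: 6z² + 30z - 300. Dividing through by 6 gives the monic gcd z² + 5z - 50.

z² + 5z - 50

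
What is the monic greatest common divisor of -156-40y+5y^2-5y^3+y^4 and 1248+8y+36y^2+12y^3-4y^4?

By polynomial division,
  y^4-5y^3+5y^2-40y-156 = (-1/4)(-4y^4+12y^3+36y^2+8y+1248) + (-2y^3+14y^2-38y+156)
  -4y^4+12y^3+36y^2+8y+1248 = (2y+8)(-2y^3+14y^2-38y+156) + (0)
Last nonzero remainder: -2y^3+14y^2-38y+156. Dividing through by -2 gives the monic gcd y^3-7y^2+19y-78.

-78+19y-7y^2+y^3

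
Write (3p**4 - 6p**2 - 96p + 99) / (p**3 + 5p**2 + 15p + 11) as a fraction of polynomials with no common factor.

(3p**2 - 12p + 9)/(p + 1)

Repeated division with remainder:
  3p**4 - 6p**2 - 96p + 99 = (3p - 15)(p**3 + 5p**2 + 15p + 11) + (24p**2 + 96p + 264)
  p**3 + 5p**2 + 15p + 11 = ((1/24)p + 1/24)(24p**2 + 96p + 264) + (0)
Last nonzero remainder: 24p**2 + 96p + 264. Dividing through by 24 gives the monic gcd p**2 + 4p + 11.
Cancel p**2 + 4p + 11 from numerator and denominator to get the reduced form.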